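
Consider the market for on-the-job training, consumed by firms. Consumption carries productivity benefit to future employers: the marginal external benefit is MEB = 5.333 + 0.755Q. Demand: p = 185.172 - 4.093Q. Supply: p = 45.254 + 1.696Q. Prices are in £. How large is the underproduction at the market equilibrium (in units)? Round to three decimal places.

Market equilibrium (private): 45.254 + 1.696Q = 185.172 - 4.093Q → Q_m = 24.1696.
Social marginal benefit = demand + MEB = 190.505 - 3.338Q.
Set SMB = MC: 190.505 - 3.338Q = 45.254 + 1.696Q → Q* = 28.8540.
Gap = |24.1696 − 28.8540| = 4.6844.

4.684 units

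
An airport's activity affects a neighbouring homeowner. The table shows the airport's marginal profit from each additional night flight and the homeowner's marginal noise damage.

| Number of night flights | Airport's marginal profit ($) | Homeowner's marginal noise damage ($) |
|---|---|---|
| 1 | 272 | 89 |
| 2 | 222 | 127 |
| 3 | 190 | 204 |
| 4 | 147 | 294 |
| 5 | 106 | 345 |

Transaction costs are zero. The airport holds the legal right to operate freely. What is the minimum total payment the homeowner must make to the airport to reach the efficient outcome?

$443

Left alone the airport would choose level 5 (marginal profit stays positive).
Efficient level: k* = 2 (marginal profit ≥ marginal noise damage through 2).
The homeowner must at least cover the airport's forgone profit from cutting 5→2: 190 + 147 + 106 = 443.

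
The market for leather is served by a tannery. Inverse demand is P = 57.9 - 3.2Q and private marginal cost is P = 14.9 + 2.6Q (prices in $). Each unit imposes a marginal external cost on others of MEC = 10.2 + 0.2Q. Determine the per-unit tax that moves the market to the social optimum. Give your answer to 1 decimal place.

Social marginal cost = private MC + MEC = 25.1 + 2.8Q.
Set SMC = demand: 25.1 + 2.8Q = 57.9 - 3.2Q → Q* = 5.4667.
The Pigouvian tax equals MEC at Q*: 10.2 + 0.2×5.4667 = 11.2933.

tax = $11.3 per unit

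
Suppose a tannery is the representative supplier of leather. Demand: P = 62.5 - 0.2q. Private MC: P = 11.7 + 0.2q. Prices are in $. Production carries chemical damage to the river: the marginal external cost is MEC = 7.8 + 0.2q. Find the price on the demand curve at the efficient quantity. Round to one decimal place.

Social marginal cost = private MC + MEC = 19.5 + 0.4q.
Set SMC = demand: 19.5 + 0.4q = 62.5 - 0.2q → q* = 71.6667.
Consumer price on the demand curve at q*: 62.5 − 0.2×71.6667 = 48.1667.

P = $48.2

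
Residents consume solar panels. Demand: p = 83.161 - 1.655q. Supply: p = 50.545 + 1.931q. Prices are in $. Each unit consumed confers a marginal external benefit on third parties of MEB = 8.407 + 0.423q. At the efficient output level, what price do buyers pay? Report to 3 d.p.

P = $61.696

Social marginal benefit = demand + MEB = 91.568 - 1.232q.
Set SMB = MC: 91.568 - 1.232q = 50.545 + 1.931q → q* = 12.9696.
Consumer price on the demand curve at q*: 83.161 − 1.655×12.9696 = 61.6963.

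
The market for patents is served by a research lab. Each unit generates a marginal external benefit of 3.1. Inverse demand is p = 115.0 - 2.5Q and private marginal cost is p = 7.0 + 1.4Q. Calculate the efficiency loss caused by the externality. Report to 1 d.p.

DWL = 1.2

Market equilibrium (private): 7.0 + 1.4Q = 115.0 - 2.5Q → Q_m = 27.6923.
Social marginal cost = private MC − MEB = 3.9 + 1.4Q.
Set SMC = demand: 3.9 + 1.4Q = 115.0 - 2.5Q → Q* = 28.4872.
Between Q* and Q_m the wedge demand − SMC runs linearly from 0 to MEB(Q_m), so the loss is a triangle.
DWL = ½ × 0.7949 × 3.1000 = 1.2321.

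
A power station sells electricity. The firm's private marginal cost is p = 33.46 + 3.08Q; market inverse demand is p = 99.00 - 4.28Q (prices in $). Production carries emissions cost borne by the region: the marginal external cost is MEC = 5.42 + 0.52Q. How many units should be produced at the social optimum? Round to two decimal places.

Q* = 7.63

Social marginal cost = private MC + MEC = 38.88 + 3.60Q.
Set SMC = demand: 38.88 + 3.60Q = 99.00 - 4.28Q → Q* = 7.6294.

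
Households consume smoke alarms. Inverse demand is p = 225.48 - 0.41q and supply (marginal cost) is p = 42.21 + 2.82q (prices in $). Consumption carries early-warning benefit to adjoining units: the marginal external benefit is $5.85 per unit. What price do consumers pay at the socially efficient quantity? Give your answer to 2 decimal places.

Social marginal benefit = demand + MEB = 231.33 - 0.41q.
Set SMB = MC: 231.33 - 0.41q = 42.21 + 2.82q → q* = 58.5511.
Consumer price on the demand curve at q*: 225.48 − 0.41×58.5511 = 201.4740.

P = $201.47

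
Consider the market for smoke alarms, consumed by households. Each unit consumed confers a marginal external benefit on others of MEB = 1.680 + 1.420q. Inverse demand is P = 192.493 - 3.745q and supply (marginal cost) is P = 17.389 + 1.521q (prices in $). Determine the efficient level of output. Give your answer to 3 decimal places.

Social marginal benefit = demand + MEB = 194.173 - 2.325q.
Set SMB = MC: 194.173 - 2.325q = 17.389 + 1.521q → q* = 45.9657.

q* = 45.966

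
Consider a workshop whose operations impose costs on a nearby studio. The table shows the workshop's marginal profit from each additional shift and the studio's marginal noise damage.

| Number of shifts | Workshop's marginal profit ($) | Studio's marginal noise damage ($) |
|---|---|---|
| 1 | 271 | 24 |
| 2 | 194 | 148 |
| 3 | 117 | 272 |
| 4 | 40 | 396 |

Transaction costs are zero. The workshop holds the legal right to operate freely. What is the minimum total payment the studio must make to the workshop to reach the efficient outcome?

Left alone the workshop would choose level 4 (marginal profit stays positive).
Efficient level: k* = 2 (marginal profit ≥ marginal noise damage through 2).
The studio must at least cover the workshop's forgone profit from cutting 4→2: 117 + 40 = 157.

$157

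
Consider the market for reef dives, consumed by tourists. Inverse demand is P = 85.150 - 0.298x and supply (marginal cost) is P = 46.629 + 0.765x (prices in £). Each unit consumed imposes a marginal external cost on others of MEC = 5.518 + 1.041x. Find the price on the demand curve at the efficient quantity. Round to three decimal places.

P = £80.476

Social marginal benefit = demand − MEC = 79.632 - 1.339x.
Set SMB = MC: 79.632 - 1.339x = 46.629 + 0.765x → x* = 15.6858.
Consumer price on the demand curve at x*: 85.150 − 0.298×15.6858 = 80.4756.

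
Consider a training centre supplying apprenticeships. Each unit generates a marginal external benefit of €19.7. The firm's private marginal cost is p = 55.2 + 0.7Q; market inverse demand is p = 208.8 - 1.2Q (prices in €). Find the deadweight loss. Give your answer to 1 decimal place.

Market equilibrium (private): 55.2 + 0.7Q = 208.8 - 1.2Q → Q_m = 80.8421.
Social marginal cost = private MC − MEB = 35.5 + 0.7Q.
Set SMC = demand: 35.5 + 0.7Q = 208.8 - 1.2Q → Q* = 91.2105.
Height of the DWL triangle at Q_m is demand(Q_m) − SMC(Q_m) = MEB(Q_m) = 19.7000.
DWL = ½ × 10.3684 × 19.7000 = 102.1287.

DWL = €102.1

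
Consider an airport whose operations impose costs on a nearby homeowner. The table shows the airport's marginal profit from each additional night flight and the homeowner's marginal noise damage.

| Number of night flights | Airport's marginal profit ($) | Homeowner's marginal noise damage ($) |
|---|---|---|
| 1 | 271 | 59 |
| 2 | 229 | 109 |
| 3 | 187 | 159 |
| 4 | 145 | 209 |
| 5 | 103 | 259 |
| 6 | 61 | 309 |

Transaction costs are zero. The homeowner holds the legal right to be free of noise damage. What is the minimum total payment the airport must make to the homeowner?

$327

Efficient level: marginal profit ≥ marginal noise damage through level 3, so k* = 3.
With the homeowner holding the right, the airport must at least compensate total damage at k*: 59 + 109 + 159 = 327.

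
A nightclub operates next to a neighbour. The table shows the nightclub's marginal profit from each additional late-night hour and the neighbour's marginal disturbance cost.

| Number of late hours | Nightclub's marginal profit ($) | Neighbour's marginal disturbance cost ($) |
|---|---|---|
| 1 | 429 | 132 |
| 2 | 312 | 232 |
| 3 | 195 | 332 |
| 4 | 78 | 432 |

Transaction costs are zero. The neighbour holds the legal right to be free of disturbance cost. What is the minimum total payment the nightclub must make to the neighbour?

$364

Efficient level: marginal profit ≥ marginal disturbance cost through level 2, so k* = 2.
With the neighbour holding the right, the nightclub must at least compensate total damage at k*: 132 + 232 = 364.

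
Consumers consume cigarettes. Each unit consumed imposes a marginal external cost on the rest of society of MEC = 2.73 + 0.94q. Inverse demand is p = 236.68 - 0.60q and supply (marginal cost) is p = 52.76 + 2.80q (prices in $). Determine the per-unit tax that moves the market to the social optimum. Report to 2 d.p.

Social marginal benefit = demand − MEC = 233.95 - 1.54q.
Set SMB = MC: 233.95 - 1.54q = 52.76 + 2.80q → q* = 41.7488.
The Pigouvian tax equals MEC at q*: 2.73 + 0.94×41.7488 = 41.9739.

tax = $41.97 per unit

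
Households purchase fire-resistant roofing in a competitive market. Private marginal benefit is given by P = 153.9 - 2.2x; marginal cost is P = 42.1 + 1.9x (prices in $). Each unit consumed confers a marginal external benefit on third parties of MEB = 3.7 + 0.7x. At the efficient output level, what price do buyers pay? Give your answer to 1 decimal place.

P = $79.2

Social marginal benefit = demand + MEB = 157.6 - 1.5x.
Set SMB = MC: 157.6 - 1.5x = 42.1 + 1.9x → x* = 33.9706.
Consumer price on the demand curve at x*: 153.9 − 2.2×33.9706 = 79.1647.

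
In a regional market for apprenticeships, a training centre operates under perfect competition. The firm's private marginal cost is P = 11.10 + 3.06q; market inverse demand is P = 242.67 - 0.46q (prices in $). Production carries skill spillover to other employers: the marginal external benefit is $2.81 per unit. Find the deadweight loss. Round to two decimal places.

Market equilibrium (private): 11.10 + 3.06q = 242.67 - 0.46q → q_m = 65.7869.
Social marginal cost = private MC − MEB = 8.29 + 3.06q.
Set SMC = demand: 8.29 + 3.06q = 242.67 - 0.46q → q* = 66.5852.
The loss is the area between SMC and demand from q* to q_m; with linear curves that's a triangle of height MEB(q_m).
DWL = ½ × 0.7983 × 2.8100 = 1.1216.

DWL = $1.12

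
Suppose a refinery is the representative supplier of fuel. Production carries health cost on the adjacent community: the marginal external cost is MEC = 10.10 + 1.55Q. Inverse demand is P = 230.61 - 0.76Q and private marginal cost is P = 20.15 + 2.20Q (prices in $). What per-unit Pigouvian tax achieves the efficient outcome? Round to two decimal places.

Social marginal cost = private MC + MEC = 30.25 + 3.75Q.
Set SMC = demand: 30.25 + 3.75Q = 230.61 - 0.76Q → Q* = 44.4257.
The Pigouvian tax equals MEC at Q*: 10.10 + 1.55×44.4257 = 78.9598.

tax = $78.96 per unit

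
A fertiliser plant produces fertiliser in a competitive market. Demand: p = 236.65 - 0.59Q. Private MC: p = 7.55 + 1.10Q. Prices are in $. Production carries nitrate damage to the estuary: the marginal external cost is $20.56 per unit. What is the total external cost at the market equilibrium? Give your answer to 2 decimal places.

$2787.16

Market equilibrium (private): 7.55 + 1.10Q = 236.65 - 0.59Q → Q_m = 135.5621.
Total external cost = MEC × Q_m = 20.56 × 135.5621 = 2787.1568.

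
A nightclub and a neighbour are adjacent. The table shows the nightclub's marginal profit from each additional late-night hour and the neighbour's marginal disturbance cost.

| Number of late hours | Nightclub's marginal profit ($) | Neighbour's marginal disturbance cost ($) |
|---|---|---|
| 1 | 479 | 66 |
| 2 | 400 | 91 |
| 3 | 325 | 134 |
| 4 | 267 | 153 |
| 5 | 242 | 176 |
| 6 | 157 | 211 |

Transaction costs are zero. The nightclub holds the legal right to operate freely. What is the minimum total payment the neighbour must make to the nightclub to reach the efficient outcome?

$157

Left alone the nightclub would choose level 6 (marginal profit stays positive).
Efficient level: k* = 5 (marginal profit ≥ marginal disturbance cost through 5).
The neighbour must at least cover the nightclub's forgone profit from cutting 6→5: 157 = 157.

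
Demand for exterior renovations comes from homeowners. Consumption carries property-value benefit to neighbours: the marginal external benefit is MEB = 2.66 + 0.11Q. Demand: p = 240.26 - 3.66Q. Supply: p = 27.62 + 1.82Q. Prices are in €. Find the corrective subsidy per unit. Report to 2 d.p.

subsidy = €7.07 per unit

Social marginal benefit = demand + MEB = 242.92 - 3.55Q.
Set SMB = MC: 242.92 - 3.55Q = 27.62 + 1.82Q → Q* = 40.0931.
The Pigouvian subsidy equals MEB at Q*: 2.66 + 0.11×40.0931 = 7.0702.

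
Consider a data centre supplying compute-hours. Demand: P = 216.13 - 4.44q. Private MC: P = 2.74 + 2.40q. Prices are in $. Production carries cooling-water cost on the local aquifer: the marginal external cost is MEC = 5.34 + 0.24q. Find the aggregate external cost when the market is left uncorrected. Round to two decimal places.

$283.39

Market equilibrium (private): 2.74 + 2.40q = 216.13 - 4.44q → q_m = 31.1974.
Total external cost = ∫₀^{q_m} (5.34 + 0.24q) dq = 5.34×31.1974 + ½×0.24×31.1974² = 283.3874.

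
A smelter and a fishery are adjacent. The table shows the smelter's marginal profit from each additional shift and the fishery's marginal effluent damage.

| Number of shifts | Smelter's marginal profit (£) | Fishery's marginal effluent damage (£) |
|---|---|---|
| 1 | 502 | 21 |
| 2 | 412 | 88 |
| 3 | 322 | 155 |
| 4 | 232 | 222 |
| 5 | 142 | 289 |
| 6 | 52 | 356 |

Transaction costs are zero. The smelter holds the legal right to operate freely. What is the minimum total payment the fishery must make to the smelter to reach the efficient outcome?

£194

Left alone the smelter would choose level 6 (marginal profit stays positive).
Efficient level: k* = 4 (marginal profit ≥ marginal effluent damage through 4).
The fishery must at least cover the smelter's forgone profit from cutting 6→4: 142 + 52 = 194.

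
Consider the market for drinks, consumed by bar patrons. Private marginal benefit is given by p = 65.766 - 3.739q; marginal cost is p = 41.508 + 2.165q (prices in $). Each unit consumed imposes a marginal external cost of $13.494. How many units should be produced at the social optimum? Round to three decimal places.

q* = 1.823

Social marginal benefit = demand − MEC = 52.272 - 3.739q.
Set SMB = MC: 52.272 - 3.739q = 41.508 + 2.165q → q* = 1.8232.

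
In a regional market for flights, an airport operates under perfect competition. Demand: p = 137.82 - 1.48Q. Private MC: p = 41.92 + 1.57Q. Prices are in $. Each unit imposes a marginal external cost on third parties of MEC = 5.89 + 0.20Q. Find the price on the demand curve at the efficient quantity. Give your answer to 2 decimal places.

P = $96.83

Social marginal cost = private MC + MEC = 47.81 + 1.77Q.
Set SMC = demand: 47.81 + 1.77Q = 137.82 - 1.48Q → Q* = 27.6954.
Consumer price on the demand curve at Q*: 137.82 − 1.48×27.6954 = 96.8308.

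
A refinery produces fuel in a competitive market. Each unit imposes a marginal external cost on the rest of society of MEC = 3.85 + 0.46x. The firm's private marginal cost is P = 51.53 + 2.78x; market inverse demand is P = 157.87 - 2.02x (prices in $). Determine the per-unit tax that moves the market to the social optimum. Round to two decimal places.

tax = $12.81 per unit

Social marginal cost = private MC + MEC = 55.38 + 3.24x.
Set SMC = demand: 55.38 + 3.24x = 157.87 - 2.02x → x* = 19.4848.
The Pigouvian tax equals MEC at x*: 3.85 + 0.46×19.4848 = 12.8130.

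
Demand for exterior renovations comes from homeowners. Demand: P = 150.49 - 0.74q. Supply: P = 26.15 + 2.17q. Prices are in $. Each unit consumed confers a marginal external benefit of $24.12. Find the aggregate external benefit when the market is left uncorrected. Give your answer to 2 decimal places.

$1030.61

Market equilibrium (private): 26.15 + 2.17q = 150.49 - 0.74q → q_m = 42.7285.
Total external benefit = MEB × q_m = 24.12 × 42.7285 = 1030.6114.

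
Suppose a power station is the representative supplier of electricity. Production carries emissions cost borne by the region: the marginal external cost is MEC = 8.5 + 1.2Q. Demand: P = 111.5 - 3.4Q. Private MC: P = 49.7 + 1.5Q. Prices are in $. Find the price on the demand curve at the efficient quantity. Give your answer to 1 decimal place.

Social marginal cost = private MC + MEC = 58.2 + 2.7Q.
Set SMC = demand: 58.2 + 2.7Q = 111.5 - 3.4Q → Q* = 8.7377.
Consumer price on the demand curve at Q*: 111.5 − 3.4×8.7377 = 81.7918.

P = $81.8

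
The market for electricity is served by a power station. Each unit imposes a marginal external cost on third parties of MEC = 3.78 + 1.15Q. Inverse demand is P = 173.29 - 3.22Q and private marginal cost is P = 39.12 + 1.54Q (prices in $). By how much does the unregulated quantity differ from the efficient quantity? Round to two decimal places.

6.12 units

Market equilibrium (private): 39.12 + 1.54Q = 173.29 - 3.22Q → Q_m = 28.1870.
Social marginal cost = private MC + MEC = 42.90 + 2.69Q.
Set SMC = demand: 42.90 + 2.69Q = 173.29 - 3.22Q → Q* = 22.0626.
Gap = |28.1870 − 22.0626| = 6.1244.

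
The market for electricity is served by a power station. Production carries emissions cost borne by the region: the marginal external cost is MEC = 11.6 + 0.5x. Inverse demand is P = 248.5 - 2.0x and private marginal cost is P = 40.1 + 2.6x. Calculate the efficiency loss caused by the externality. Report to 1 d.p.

DWL = 115.0

Market equilibrium (private): 40.1 + 2.6x = 248.5 - 2.0x → x_m = 45.3043.
Social marginal cost = private MC + MEC = 51.7 + 3.1x.
Set SMC = demand: 51.7 + 3.1x = 248.5 - 2.0x → x* = 38.5882.
The welfare-loss triangle has base |x_m − x*| and height MEC(x_m) (the vertical gap between SMC and demand is zero at x* and MEC at x_m).
DWL = ½ × 6.7161 × 34.2522 = 115.0206.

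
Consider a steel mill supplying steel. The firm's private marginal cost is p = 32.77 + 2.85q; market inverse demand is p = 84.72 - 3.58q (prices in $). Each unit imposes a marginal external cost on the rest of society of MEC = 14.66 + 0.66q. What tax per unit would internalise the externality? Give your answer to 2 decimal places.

tax = $18.13 per unit

Social marginal cost = private MC + MEC = 47.43 + 3.51q.
Set SMC = demand: 47.43 + 3.51q = 84.72 - 3.58q → q* = 5.2595.
The Pigouvian tax equals MEC at q*: 14.66 + 0.66×5.2595 = 18.1313.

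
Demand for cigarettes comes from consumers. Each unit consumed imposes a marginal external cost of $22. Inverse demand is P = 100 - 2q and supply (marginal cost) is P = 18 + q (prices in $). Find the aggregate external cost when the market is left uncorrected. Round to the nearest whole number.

$601

Market equilibrium (private): 18 + q = 100 - 2q → q_m = 27.3333.
Total external cost = MEC × q_m = 22 × 27.3333 = 601.3326.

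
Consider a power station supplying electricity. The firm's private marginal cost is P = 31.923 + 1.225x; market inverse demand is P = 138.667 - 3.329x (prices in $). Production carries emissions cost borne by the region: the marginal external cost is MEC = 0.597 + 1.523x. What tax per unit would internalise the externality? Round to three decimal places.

Social marginal cost = private MC + MEC = 32.520 + 2.748x.
Set SMC = demand: 32.520 + 2.748x = 138.667 - 3.329x → x* = 17.4670.
The Pigouvian tax equals MEC at x*: 0.597 + 1.523×17.4670 = 27.1992.

tax = $27.199 per unit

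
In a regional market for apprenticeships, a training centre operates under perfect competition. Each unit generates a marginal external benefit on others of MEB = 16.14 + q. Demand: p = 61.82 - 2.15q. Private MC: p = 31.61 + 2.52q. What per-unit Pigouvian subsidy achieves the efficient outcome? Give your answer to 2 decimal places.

subsidy = 28.77 per unit

Social marginal cost = private MC − MEB = 15.47 + 1.52q.
Set SMC = demand: 15.47 + 1.52q = 61.82 - 2.15q → q* = 12.6294.
The Pigouvian subsidy equals MEB at q*: 16.14 + 1.00×12.6294 = 28.7694.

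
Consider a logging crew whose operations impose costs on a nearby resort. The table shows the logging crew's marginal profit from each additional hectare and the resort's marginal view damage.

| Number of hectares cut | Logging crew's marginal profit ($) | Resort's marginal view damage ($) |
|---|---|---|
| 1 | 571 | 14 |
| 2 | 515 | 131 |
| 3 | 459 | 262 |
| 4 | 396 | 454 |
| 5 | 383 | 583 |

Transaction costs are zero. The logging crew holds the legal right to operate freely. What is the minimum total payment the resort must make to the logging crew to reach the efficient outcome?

Left alone the logging crew would choose level 5 (marginal profit stays positive).
Efficient level: k* = 3 (marginal profit ≥ marginal view damage through 3).
The resort must at least cover the logging crew's forgone profit from cutting 5→3: 396 + 383 = 779.

$779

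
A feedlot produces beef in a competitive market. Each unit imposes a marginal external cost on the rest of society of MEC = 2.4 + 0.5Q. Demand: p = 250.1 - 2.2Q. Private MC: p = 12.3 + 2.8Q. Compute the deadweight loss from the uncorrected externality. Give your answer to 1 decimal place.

Market equilibrium (private): 12.3 + 2.8Q = 250.1 - 2.2Q → Q_m = 47.5600.
Social marginal cost = private MC + MEC = 14.7 + 3.3Q.
Set SMC = demand: 14.7 + 3.3Q = 250.1 - 2.2Q → Q* = 42.8000.
The loss is the area between SMC and demand from Q* to Q_m; with linear curves that's a triangle of height MEC(Q_m).
DWL = ½ × 4.7600 × 26.1800 = 62.3084.

DWL = 62.3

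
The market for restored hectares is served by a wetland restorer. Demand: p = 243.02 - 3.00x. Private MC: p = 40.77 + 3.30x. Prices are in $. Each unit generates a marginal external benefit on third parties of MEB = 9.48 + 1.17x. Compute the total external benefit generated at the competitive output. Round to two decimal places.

Market equilibrium (private): 40.77 + 3.30x = 243.02 - 3.00x → x_m = 32.1032.
Total external benefit = ∫₀^{x_m} (9.48 + 1.17x) dx = 9.48×32.1032 + ½×1.17×32.1032² = 907.2484.

$907.25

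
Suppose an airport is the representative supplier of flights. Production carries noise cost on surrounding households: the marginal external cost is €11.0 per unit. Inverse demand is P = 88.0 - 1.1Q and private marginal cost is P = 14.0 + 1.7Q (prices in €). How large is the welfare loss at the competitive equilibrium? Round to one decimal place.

DWL = €21.6

Market equilibrium (private): 14.0 + 1.7Q = 88.0 - 1.1Q → Q_m = 26.4286.
Social marginal cost = private MC + MEC = 25.0 + 1.7Q.
Set SMC = demand: 25.0 + 1.7Q = 88.0 - 1.1Q → Q* = 22.5000.
The welfare-loss triangle has base |Q_m − Q*| and height MEC(Q_m) (the vertical gap between SMC and demand is zero at Q* and MEC at Q_m).
DWL = ½ × 3.9286 × 11.0000 = 21.6073.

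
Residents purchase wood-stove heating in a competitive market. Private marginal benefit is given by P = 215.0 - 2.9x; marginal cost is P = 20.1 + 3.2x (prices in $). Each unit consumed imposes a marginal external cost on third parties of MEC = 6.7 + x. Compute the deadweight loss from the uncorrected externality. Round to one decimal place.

DWL = $105.2

Market equilibrium (private): 20.1 + 3.2x = 215.0 - 2.9x → x_m = 31.9508.
Social marginal benefit = demand − MEC = 208.3 - 3.9x.
Set SMB = MC: 208.3 - 3.9x = 20.1 + 3.2x → x* = 26.5070.
The welfare-loss triangle has base |x_m − x*| and height MEC(x_m) (the vertical gap between SMB and MC is zero at x* and MEC at x_m).
DWL = ½ × 5.4438 × 38.6508 = 105.2036.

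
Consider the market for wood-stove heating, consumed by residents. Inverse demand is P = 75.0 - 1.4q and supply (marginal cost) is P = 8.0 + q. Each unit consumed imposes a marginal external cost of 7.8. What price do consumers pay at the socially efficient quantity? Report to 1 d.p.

P = 40.5

Social marginal benefit = demand − MEC = 67.2 - 1.4q.
Set SMB = MC: 67.2 - 1.4q = 8.0 + q → q* = 24.6667.
Consumer price on the demand curve at q*: 75.0 − 1.4×24.6667 = 40.4666.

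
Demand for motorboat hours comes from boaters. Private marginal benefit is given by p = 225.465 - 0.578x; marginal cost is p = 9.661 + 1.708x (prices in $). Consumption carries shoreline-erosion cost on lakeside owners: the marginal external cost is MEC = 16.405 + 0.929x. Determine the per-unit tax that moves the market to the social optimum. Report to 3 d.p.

Social marginal benefit = demand − MEC = 209.060 - 1.507x.
Set SMB = MC: 209.060 - 1.507x = 9.661 + 1.708x → x* = 62.0215.
The Pigouvian tax equals MEC at x*: 16.405 + 0.929×62.0215 = 74.0230.

tax = $74.023 per unit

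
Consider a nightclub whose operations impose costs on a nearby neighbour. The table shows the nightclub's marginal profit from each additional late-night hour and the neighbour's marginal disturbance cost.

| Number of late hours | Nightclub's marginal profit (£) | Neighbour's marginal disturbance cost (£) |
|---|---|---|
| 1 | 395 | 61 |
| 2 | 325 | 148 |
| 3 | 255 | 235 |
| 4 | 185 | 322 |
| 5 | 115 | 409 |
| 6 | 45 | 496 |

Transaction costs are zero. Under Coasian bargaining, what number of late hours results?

Bargaining reaches the level where marginal profit last exceeds marginal disturbance cost.
That holds through level 3 (255 ≥ 235) but not at 4 (185 < 322).

3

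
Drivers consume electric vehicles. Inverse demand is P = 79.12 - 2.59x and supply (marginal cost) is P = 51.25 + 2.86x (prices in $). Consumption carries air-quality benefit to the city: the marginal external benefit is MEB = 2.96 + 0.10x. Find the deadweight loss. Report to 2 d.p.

DWL = $1.13

Market equilibrium (private): 51.25 + 2.86x = 79.12 - 2.59x → x_m = 5.1138.
Social marginal benefit = demand + MEB = 82.08 - 2.49x.
Set SMB = MC: 82.08 - 2.49x = 51.25 + 2.86x → x* = 5.7626.
Between x* and x_m the wedge SMB − MC runs linearly from 0 to MEB(x_m), so the loss is a triangle.
DWL = ½ × 0.6488 × 3.4714 = 1.1261.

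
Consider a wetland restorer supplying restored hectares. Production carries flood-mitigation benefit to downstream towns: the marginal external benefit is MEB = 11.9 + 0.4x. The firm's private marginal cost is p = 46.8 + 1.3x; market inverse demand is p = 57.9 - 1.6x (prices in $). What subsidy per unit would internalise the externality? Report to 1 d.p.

subsidy = $15.6 per unit

Social marginal cost = private MC − MEB = 34.9 + 0.9x.
Set SMC = demand: 34.9 + 0.9x = 57.9 - 1.6x → x* = 9.2000.
The Pigouvian subsidy equals MEB at x*: 11.9 + 0.4×9.2000 = 15.5800.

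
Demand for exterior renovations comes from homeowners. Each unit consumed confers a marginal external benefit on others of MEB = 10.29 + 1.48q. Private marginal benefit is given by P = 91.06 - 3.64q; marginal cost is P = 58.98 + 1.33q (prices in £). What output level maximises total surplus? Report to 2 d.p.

Social marginal benefit = demand + MEB = 101.35 - 2.16q.
Set SMB = MC: 101.35 - 2.16q = 58.98 + 1.33q → q* = 12.1404.

q* = 12.14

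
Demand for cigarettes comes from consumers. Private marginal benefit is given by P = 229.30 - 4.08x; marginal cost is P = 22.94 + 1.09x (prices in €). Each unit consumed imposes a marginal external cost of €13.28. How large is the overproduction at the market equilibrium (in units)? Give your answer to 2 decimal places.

2.57 units

Market equilibrium (private): 22.94 + 1.09x = 229.30 - 4.08x → x_m = 39.9149.
Social marginal benefit = demand − MEC = 216.02 - 4.08x.
Set SMB = MC: 216.02 - 4.08x = 22.94 + 1.09x → x* = 37.3462.
Gap = |39.9149 − 37.3462| = 2.5687.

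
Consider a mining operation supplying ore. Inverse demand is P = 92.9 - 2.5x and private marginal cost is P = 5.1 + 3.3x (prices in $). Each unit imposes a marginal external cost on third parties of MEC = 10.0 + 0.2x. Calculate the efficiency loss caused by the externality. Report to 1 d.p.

DWL = $14.1

Market equilibrium (private): 5.1 + 3.3x = 92.9 - 2.5x → x_m = 15.1379.
Social marginal cost = private MC + MEC = 15.1 + 3.5x.
Set SMC = demand: 15.1 + 3.5x = 92.9 - 2.5x → x* = 12.9667.
Height of the DWL triangle at x_m is SMC(x_m) − demand(x_m) = MEC(x_m) = 13.0276.
DWL = ½ × 2.1712 × 13.0276 = 14.1428.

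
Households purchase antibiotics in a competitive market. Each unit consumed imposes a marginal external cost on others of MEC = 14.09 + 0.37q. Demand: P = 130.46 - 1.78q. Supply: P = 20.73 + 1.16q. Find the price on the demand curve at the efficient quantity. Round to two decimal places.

Social marginal benefit = demand − MEC = 116.37 - 2.15q.
Set SMB = MC: 116.37 - 2.15q = 20.73 + 1.16q → q* = 28.8943.
Consumer price on the demand curve at q*: 130.46 − 1.78×28.8943 = 79.0281.

P = 79.03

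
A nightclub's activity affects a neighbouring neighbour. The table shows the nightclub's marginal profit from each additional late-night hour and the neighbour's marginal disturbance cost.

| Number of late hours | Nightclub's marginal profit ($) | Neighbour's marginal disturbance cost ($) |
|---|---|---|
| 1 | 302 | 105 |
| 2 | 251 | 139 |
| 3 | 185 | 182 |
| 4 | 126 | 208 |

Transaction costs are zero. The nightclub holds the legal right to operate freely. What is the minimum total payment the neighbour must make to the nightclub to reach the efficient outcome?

$126

Left alone the nightclub would choose level 4 (marginal profit stays positive).
Efficient level: k* = 3 (marginal profit ≥ marginal disturbance cost through 3).
The neighbour must at least cover the nightclub's forgone profit from cutting 4→3: 126 = 126.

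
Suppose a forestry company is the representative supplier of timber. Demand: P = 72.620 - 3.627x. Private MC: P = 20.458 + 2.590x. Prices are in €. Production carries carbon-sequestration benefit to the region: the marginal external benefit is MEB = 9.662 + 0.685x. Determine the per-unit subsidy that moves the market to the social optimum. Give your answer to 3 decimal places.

subsidy = €17.317 per unit

Social marginal cost = private MC − MEB = 10.796 + 1.905x.
Set SMC = demand: 10.796 + 1.905x = 72.620 - 3.627x → x* = 11.1757.
The Pigouvian subsidy equals MEB at x*: 9.662 + 0.685×11.1757 = 17.3174.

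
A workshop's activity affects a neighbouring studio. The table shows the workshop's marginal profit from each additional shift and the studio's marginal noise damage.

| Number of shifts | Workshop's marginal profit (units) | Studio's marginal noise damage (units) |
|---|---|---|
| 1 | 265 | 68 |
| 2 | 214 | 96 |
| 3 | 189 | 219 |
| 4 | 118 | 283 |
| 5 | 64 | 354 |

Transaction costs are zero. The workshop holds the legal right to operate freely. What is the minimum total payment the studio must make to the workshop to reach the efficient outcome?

Left alone the workshop would choose level 5 (marginal profit stays positive).
Efficient level: k* = 2 (marginal profit ≥ marginal noise damage through 2).
The studio must at least cover the workshop's forgone profit from cutting 5→2: 189 + 118 + 64 = 371.

371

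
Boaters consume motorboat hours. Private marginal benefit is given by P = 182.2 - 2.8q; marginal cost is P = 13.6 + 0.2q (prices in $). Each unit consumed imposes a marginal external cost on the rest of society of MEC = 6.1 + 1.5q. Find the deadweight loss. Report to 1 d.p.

Market equilibrium (private): 13.6 + 0.2q = 182.2 - 2.8q → q_m = 56.2000.
Social marginal benefit = demand − MEC = 176.1 - 4.3q.
Set SMB = MC: 176.1 - 4.3q = 13.6 + 0.2q → q* = 36.1111.
The loss is the area between SMB and MC from q* to q_m; with linear curves that's a triangle of height MEC(q_m).
DWL = ½ × 20.0889 × 90.4000 = 908.0183.

DWL = $908.0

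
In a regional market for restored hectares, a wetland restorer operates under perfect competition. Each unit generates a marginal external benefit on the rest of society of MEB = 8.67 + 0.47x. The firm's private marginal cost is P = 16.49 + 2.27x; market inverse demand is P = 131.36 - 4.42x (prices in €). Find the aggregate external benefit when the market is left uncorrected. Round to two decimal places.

€218.15

Market equilibrium (private): 16.49 + 2.27x = 131.36 - 4.42x → x_m = 17.1704.
Total external benefit = ∫₀^{x_m} (8.67 + 0.47x) dx = 8.67×17.1704 + ½×0.47×17.1704² = 218.1507.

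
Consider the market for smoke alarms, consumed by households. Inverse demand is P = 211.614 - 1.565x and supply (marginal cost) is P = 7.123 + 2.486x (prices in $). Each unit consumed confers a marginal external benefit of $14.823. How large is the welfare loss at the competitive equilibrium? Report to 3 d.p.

Market equilibrium (private): 7.123 + 2.486x = 211.614 - 1.565x → x_m = 50.4791.
Social marginal benefit = demand + MEB = 226.437 - 1.565x.
Set SMB = MC: 226.437 - 1.565x = 7.123 + 2.486x → x* = 54.1382.
Height of the DWL triangle at x_m is SMB(x_m) − MC(x_m) = MEB(x_m) = 14.8230.
DWL = ½ × 3.6591 × 14.8230 = 27.1194.

DWL = $27.119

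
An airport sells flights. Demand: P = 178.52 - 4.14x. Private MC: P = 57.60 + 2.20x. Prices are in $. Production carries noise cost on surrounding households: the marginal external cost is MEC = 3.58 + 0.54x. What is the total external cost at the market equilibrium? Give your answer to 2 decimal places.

Market equilibrium (private): 57.60 + 2.20x = 178.52 - 4.14x → x_m = 19.0726.
Total external cost = ∫₀^{x_m} (3.58 + 0.54x) dx = 3.58×19.0726 + ½×0.54×19.0726² = 166.4962.

$166.50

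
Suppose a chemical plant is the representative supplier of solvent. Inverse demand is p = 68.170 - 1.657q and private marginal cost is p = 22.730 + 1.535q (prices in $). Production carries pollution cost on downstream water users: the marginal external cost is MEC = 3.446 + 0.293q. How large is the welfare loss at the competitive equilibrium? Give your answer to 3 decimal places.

DWL = $8.324

Market equilibrium (private): 22.730 + 1.535q = 68.170 - 1.657q → q_m = 14.2356.
Social marginal cost = private MC + MEC = 26.176 + 1.828q.
Set SMC = demand: 26.176 + 1.828q = 68.170 - 1.657q → q* = 12.0499.
Height of the DWL triangle at q_m is SMC(q_m) − demand(q_m) = MEC(q_m) = 7.6170.
DWL = ½ × 2.1857 × 7.6170 = 8.3242.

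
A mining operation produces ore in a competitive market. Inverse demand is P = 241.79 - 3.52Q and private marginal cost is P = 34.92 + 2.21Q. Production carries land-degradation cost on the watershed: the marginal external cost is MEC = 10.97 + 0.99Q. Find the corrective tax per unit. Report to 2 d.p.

tax = 39.83 per unit

Social marginal cost = private MC + MEC = 45.89 + 3.20Q.
Set SMC = demand: 45.89 + 3.20Q = 241.79 - 3.52Q → Q* = 29.1518.
The Pigouvian tax equals MEC at Q*: 10.97 + 0.99×29.1518 = 39.8303.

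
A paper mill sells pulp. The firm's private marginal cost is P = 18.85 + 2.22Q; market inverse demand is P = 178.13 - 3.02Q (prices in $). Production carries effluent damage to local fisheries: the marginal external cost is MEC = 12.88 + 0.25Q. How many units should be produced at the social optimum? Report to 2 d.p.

Q* = 26.67

Social marginal cost = private MC + MEC = 31.73 + 2.47Q.
Set SMC = demand: 31.73 + 2.47Q = 178.13 - 3.02Q → Q* = 26.6667.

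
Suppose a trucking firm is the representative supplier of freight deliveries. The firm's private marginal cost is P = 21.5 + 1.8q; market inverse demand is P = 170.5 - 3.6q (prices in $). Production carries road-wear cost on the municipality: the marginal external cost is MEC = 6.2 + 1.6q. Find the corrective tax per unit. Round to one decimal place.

tax = $38.8 per unit

Social marginal cost = private MC + MEC = 27.7 + 3.4q.
Set SMC = demand: 27.7 + 3.4q = 170.5 - 3.6q → q* = 20.4000.
The Pigouvian tax equals MEC at q*: 6.2 + 1.6×20.4000 = 38.8400.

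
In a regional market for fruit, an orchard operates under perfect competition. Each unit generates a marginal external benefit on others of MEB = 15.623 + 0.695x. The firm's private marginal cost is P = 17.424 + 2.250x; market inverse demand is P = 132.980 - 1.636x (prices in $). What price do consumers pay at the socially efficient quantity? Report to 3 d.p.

Social marginal cost = private MC − MEB = 1.801 + 1.555x.
Set SMC = demand: 1.801 + 1.555x = 132.980 - 1.636x → x* = 41.1091.
Consumer price on the demand curve at x*: 132.980 − 1.636×41.1091 = 65.7255.

P = $65.726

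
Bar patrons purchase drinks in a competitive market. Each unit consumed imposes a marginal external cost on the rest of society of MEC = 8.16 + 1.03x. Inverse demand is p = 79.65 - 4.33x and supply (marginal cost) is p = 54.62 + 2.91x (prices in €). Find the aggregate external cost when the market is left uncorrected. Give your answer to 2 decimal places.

Market equilibrium (private): 54.62 + 2.91x = 79.65 - 4.33x → x_m = 3.4572.
Total external cost = ∫₀^{x_m} (8.16 + 1.03x) dx = 8.16×3.4572 + ½×1.03×3.4572² = 34.3662.

€34.37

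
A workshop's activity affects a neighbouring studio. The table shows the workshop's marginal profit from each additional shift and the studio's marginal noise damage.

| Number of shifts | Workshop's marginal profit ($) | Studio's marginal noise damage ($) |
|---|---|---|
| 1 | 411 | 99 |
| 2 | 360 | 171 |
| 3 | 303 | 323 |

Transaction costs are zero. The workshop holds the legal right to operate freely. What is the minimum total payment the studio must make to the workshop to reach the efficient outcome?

Left alone the workshop would choose level 3 (marginal profit stays positive).
Efficient level: k* = 2 (marginal profit ≥ marginal noise damage through 2).
The studio must at least cover the workshop's forgone profit from cutting 3→2: 303 = 303.

$303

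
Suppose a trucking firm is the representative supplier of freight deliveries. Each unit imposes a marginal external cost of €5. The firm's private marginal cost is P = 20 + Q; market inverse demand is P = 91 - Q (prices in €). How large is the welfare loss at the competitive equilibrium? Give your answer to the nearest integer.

DWL = €6

Market equilibrium (private): 20 + Q = 91 - Q → Q_m = 35.5000.
Social marginal cost = private MC + MEC = 25 + Q.
Set SMC = demand: 25 + Q = 91 - Q → Q* = 33.0000.
The loss is the area between SMC and demand from Q* to Q_m; with linear curves that's a triangle of height MEC(Q_m).
DWL = ½ × 2.5000 × 5.0000 = 6.2500.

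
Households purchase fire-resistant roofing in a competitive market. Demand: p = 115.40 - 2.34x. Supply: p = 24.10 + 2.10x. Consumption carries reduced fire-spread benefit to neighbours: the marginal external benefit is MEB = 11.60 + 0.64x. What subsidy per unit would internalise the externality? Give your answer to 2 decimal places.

Social marginal benefit = demand + MEB = 127.00 - 1.70x.
Set SMB = MC: 127.00 - 1.70x = 24.10 + 2.10x → x* = 27.0789.
The Pigouvian subsidy equals MEB at x*: 11.60 + 0.64×27.0789 = 28.9305.

subsidy = 28.93 per unit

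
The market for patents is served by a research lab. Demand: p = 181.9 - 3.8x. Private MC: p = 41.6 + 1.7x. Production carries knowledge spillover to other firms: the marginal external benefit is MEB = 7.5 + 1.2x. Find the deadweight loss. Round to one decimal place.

DWL = 168.9

Market equilibrium (private): 41.6 + 1.7x = 181.9 - 3.8x → x_m = 25.5091.
Social marginal cost = private MC − MEB = 34.1 + 0.5x.
Set SMC = demand: 34.1 + 0.5x = 181.9 - 3.8x → x* = 34.3721.
Between x* and x_m the wedge demand − SMC runs linearly from 0 to MEB(x_m), so the loss is a triangle.
DWL = ½ × 8.8630 × 38.1109 = 168.8885.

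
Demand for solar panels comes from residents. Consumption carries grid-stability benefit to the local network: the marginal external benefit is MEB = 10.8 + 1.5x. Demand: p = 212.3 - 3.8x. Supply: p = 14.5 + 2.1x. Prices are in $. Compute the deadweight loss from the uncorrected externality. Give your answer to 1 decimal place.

Market equilibrium (private): 14.5 + 2.1x = 212.3 - 3.8x → x_m = 33.5254.
Social marginal benefit = demand + MEB = 223.1 - 2.3x.
Set SMB = MC: 223.1 - 2.3x = 14.5 + 2.1x → x* = 47.4091.
Between x* and x_m the wedge SMB − MC runs linearly from 0 to MEB(x_m), so the loss is a triangle.
DWL = ½ × 13.8837 × 61.0881 = 424.0644.

DWL = $424.1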